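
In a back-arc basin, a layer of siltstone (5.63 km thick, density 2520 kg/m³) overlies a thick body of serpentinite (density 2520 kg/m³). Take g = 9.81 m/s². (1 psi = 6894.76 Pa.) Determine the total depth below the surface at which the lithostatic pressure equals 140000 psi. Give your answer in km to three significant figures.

39.0 km

Pressure at base of upper layers: 2520×9.81×5630 = 1.392×10^8 Pa = 20186 psi
Remaining pressure to be supplied by serpentinite: 9.653×10^8 − 1.392×10^8 = 8.261×10^8 Pa
Additional depth in serpentinite = 8.261×10^8 Pa / (2520 kg/m³ × 9.81 m/s²) = 33416 m
Total depth = 5630 m + 33416 m = 39046 m
= 39.046 km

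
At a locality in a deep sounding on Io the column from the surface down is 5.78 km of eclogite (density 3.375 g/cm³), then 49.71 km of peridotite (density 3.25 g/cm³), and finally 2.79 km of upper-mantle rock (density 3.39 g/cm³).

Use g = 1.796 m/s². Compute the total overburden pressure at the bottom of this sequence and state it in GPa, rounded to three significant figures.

eclogite: 3375 kg/m³ × 1.796 m/s² × 5780 m = 3.504×10^7 Pa = 0.03504 GPa
peridotite: 3250 kg/m³ × 1.796 m/s² × 49710 m = 2.902×10^8 Pa = 0.2902 GPa
upper-mantle rock: 3390 kg/m³ × 1.796 m/s² × 2790 m = 1.699×10^7 Pa = 0.01699 GPa
Total = 0.03504 + 0.2902 + 0.01699 = 0.34218 GPa

0.342 GPa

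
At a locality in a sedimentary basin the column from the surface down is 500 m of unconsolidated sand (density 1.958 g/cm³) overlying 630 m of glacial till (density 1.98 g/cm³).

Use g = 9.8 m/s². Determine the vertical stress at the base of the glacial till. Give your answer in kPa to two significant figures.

unconsolidated sand: 1958 kg/m³ × 9.8 m/s² × 500 m = 9.594×10^6 Pa = 9594 kPa
glacial till: 1980 kg/m³ × 9.8 m/s² × 630 m = 1.222×10^7 Pa = 12225 kPa
Total = 9594 + 12225 = 21819 kPa

22000 kPa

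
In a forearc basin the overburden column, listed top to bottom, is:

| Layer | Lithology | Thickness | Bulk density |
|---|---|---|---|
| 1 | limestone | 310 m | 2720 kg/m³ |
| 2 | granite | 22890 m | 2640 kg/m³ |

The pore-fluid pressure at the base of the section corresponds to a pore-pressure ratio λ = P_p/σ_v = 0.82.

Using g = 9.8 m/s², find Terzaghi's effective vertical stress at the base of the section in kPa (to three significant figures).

Overburden (lithostatic) stress σ_v:
limestone: 2720 kg/m³ × 9.8 m/s² × 310 m = 8.263×10^6 Pa = 8.263 MPa
granite: 2640 kg/m³ × 9.8 m/s² × 22890 m = 5.922×10^8 Pa = 592.2 MPa
Total = 8.263 + 592.2 = 600.47 MPa
Pore pressure P_p = λ·σ_v = 0.82 × 600.5 MPa = 492.4 MPa
Effective stress σ' = σ_v − P_p = 600.5 − 492.4 = 108.09 MPa = 1.0809×10^5 kPa

108000 kPa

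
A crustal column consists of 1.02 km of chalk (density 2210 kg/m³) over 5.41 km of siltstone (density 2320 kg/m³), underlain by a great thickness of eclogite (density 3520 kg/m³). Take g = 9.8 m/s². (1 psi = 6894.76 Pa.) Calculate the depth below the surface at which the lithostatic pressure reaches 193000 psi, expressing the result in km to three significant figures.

40.8 km

Pressure at base of upper layers: 2210×9.8×1020 + 2320×9.8×5410 = 1.451×10^8 Pa = 21044 psi
Remaining pressure to be supplied by eclogite: 1.331×10^9 − 1.451×10^8 = 1.186×10^9 Pa
Additional depth in eclogite = 1.186×10^9 Pa / (3520 kg/m³ × 9.8 m/s²) = 34369 m
Total depth = 6430 m + 34369 m = 40799 m
= 40.799 km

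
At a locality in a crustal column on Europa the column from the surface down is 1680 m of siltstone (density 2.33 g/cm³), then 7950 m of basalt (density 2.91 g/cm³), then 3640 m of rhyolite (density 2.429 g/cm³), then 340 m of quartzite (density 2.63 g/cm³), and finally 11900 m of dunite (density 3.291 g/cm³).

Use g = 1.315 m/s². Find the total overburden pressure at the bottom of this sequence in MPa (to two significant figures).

100 MPa

siltstone: 2330 kg/m³ × 1.315 m/s² × 1680 m = 5.147×10^6 Pa = 5.147 MPa
basalt: 2910 kg/m³ × 1.315 m/s² × 7950 m = 3.042×10^7 Pa = 30.42 MPa
rhyolite: 2429 kg/m³ × 1.315 m/s² × 3640 m = 1.163×10^7 Pa = 11.63 MPa
quartzite: 2630 kg/m³ × 1.315 m/s² × 340 m = 1.176×10^6 Pa = 1.176 MPa
dunite: 3291 kg/m³ × 1.315 m/s² × 11900 m = 5.150×10^7 Pa = 51.50 MPa
Total = 5.147 + 30.42 + 11.63 + 1.176 + 51.50 = 99.871 MPa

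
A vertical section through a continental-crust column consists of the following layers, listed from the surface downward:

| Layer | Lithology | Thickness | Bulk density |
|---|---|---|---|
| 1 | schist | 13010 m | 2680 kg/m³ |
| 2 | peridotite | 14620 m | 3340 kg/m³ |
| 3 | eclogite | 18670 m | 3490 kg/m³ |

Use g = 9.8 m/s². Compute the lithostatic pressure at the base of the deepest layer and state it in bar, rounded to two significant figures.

15000 bar

schist: 2680 kg/m³ × 9.8 m/s² × 13010 m = 3.417×10^8 Pa = 3417 bar
peridotite: 3340 kg/m³ × 9.8 m/s² × 14620 m = 4.785×10^8 Pa = 4785 bar
eclogite: 3490 kg/m³ × 9.8 m/s² × 18670 m = 6.386×10^8 Pa = 6386 bar
Total = 3417 + 4785 + 6386 = 14588 bar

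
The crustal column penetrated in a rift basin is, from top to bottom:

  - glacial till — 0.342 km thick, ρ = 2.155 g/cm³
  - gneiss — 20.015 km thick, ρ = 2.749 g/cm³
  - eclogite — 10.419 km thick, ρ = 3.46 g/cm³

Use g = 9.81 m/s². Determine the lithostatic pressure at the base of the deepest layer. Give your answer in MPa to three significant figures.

901 MPa

glacial till: 2155 kg/m³ × 9.81 m/s² × 342 m = 7.230×10^6 Pa = 7.230 MPa
gneiss: 2749 kg/m³ × 9.81 m/s² × 20015 m = 5.398×10^8 Pa = 539.8 MPa
eclogite: 3460 kg/m³ × 9.81 m/s² × 10419 m = 3.536×10^8 Pa = 353.6 MPa
Total = 7.230 + 539.8 + 353.6 = 900.64 MPa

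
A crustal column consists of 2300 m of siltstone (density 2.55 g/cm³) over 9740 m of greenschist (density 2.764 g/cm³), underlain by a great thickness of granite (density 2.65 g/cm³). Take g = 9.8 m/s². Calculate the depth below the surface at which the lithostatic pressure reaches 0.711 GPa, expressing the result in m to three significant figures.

Pressure at base of upper layers: 2550×9.8×2300 + 2764×9.8×9740 = 3.213×10^8 Pa = 0.3213 GPa
Remaining pressure to be supplied by granite: 7.110×10^8 − 3.213×10^8 = 3.897×10^8 Pa
Additional depth in granite = 3.897×10^8 Pa / (2650 kg/m³ × 9.8 m/s²) = 15006 m
Total depth = 12040 m + 15006 m = 27046 m

27000 m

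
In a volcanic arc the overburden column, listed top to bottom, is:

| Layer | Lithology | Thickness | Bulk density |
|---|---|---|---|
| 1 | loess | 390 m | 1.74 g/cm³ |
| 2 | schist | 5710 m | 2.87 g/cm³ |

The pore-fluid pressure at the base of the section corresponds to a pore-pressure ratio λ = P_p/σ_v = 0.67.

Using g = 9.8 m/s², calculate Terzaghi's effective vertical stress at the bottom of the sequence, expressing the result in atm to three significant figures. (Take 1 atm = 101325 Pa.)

545 atm

Overburden (lithostatic) stress σ_v:
loess: 1740 kg/m³ × 9.8 m/s² × 390 m = 6.650×10^6 Pa = 6.650 MPa
schist: 2870 kg/m³ × 9.8 m/s² × 5710 m = 1.606×10^8 Pa = 160.6 MPa
Total = 6.650 + 160.6 = 167.25 MPa
Pore pressure P_p = λ·σ_v = 0.67 × 167.2 MPa = 112.1 MPa
Effective stress σ' = σ_v − P_p = 167.2 − 112.1 = 55.192 MPa = 544.71 atm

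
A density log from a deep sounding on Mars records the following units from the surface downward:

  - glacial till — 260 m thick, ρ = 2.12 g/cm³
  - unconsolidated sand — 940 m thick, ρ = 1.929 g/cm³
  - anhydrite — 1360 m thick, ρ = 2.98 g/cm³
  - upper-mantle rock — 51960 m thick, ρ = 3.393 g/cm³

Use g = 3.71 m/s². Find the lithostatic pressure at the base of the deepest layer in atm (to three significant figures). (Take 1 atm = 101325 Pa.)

glacial till: 2120 kg/m³ × 3.71 m/s² × 260 m = 2.045×10^6 Pa = 20.18 atm
unconsolidated sand: 1929 kg/m³ × 3.71 m/s² × 940 m = 6.727×10^6 Pa = 66.39 atm
anhydrite: 2980 kg/m³ × 3.71 m/s² × 1360 m = 1.504×10^7 Pa = 148.4 atm
upper-mantle rock: 3393 kg/m³ × 3.71 m/s² × 51960 m = 6.541×10^8 Pa = 6455 atm
Total = 20.18 + 66.39 + 148.4 + 6455 = 6690.2 atm

6690 atm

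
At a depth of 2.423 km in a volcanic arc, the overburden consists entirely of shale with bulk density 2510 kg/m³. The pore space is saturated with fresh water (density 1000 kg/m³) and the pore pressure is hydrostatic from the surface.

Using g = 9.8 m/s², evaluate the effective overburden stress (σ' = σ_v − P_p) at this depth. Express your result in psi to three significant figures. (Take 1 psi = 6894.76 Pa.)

Overburden (lithostatic) stress σ_v:
shale: 2510 kg/m³ × 9.8 m/s² × 2423 m = 5.960×10^7 Pa = 59.60 MPa
Pore pressure P_p = 1000 kg/m³ × 9.8 m/s² × 2423 m = 2.375×10^7 Pa = 23.75 MPa
Effective stress σ' = σ_v − P_p = 59.60 − 23.75 = 35.856 MPa = 5200.4 psi

5200 psi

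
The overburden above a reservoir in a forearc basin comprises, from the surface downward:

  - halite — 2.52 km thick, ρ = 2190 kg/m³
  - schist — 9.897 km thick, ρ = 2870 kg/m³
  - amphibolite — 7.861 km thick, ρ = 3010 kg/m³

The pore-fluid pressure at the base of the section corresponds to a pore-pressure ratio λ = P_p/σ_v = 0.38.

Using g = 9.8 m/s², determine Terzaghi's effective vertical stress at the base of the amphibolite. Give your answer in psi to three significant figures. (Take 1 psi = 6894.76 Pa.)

50700 psi

Overburden (lithostatic) stress σ_v:
halite: 2190 kg/m³ × 9.8 m/s² × 2520 m = 5.408×10^7 Pa = 54.08 MPa
schist: 2870 kg/m³ × 9.8 m/s² × 9897 m = 2.784×10^8 Pa = 278.4 MPa
amphibolite: 3010 kg/m³ × 9.8 m/s² × 7861 m = 2.319×10^8 Pa = 231.9 MPa
Total = 54.08 + 278.4 + 231.9 = 564.33 MPa
Pore pressure P_p = λ·σ_v = 0.38 × 564.3 MPa = 214.4 MPa
Effective stress σ' = σ_v − P_p = 564.3 − 214.4 = 349.89 MPa = 50747 psi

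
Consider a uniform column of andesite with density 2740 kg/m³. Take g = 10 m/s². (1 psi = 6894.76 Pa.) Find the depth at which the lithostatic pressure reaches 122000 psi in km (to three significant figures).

30.7 km

h = P/(ρg) = 122000 psi / (2740 kg/m³ × 10 m/s²) = 8.412×10^8 Pa / 27400 Pa/m = 30699 m
= 30.699 km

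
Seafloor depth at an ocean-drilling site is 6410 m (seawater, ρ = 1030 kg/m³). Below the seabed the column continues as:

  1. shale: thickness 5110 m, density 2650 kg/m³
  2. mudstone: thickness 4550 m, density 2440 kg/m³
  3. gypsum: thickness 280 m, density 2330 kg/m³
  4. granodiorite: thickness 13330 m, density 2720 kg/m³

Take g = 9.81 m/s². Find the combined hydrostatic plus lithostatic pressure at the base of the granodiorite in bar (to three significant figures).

6690 bar

seawater: 1030 kg/m³ × 9.81 m/s² × 6410 m = 6.477×10^7 Pa = 647.7 bar
shale: 2650 kg/m³ × 9.81 m/s² × 5110 m = 1.328×10^8 Pa = 1328 bar
mudstone: 2440 kg/m³ × 9.81 m/s² × 4550 m = 1.089×10^8 Pa = 1089 bar
gypsum: 2330 kg/m³ × 9.81 m/s² × 280 m = 6.400×10^6 Pa = 64.00 bar
granodiorite: 2720 kg/m³ × 9.81 m/s² × 13330 m = 3.557×10^8 Pa = 3557 bar
Total = 647.7 + 1328 + 1089 + 64.00 + 3557 = 6686.1 bar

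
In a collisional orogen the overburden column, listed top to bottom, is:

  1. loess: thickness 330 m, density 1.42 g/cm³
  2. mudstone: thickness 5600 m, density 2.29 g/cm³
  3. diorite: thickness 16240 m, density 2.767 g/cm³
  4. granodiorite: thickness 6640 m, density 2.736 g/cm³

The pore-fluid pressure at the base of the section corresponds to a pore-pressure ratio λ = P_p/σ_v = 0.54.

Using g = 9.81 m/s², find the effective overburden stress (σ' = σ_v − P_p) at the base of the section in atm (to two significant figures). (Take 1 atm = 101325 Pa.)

3400 atm

Overburden (lithostatic) stress σ_v:
loess: 1420 kg/m³ × 9.81 m/s² × 330 m = 4.597×10^6 Pa = 4.597 MPa
mudstone: 2290 kg/m³ × 9.81 m/s² × 5600 m = 1.258×10^8 Pa = 125.8 MPa
diorite: 2767 kg/m³ × 9.81 m/s² × 16240 m = 4.408×10^8 Pa = 440.8 MPa
granodiorite: 2736 kg/m³ × 9.81 m/s² × 6640 m = 1.782×10^8 Pa = 178.2 MPa
Total = 4.597 + 125.8 + 440.8 + 178.2 = 749.44 MPa
Pore pressure P_p = λ·σ_v = 0.54 × 749.4 MPa = 404.7 MPa
Effective stress σ' = σ_v − P_p = 749.4 − 404.7 = 344.74 MPa = 3402.4 atm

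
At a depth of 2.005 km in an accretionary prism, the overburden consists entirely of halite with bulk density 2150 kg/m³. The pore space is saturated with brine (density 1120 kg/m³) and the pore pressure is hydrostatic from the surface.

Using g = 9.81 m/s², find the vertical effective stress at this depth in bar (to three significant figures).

203 bar

Overburden (lithostatic) stress σ_v:
halite: 2150 kg/m³ × 9.81 m/s² × 2005 m = 4.229×10^7 Pa = 42.29 MPa
Pore pressure P_p = 1120 kg/m³ × 9.81 m/s² × 2005 m = 2.203×10^7 Pa = 22.03 MPa
Effective stress σ' = σ_v − P_p = 42.29 − 22.03 = 20.259 MPa = 202.59 bar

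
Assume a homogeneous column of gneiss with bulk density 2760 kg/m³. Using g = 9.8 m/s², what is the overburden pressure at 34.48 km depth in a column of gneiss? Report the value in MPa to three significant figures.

933 MPa

gneiss: 2760 kg/m³ × 9.8 m/s² × 34480 m = 9.326×10^8 Pa = 932.6 MPa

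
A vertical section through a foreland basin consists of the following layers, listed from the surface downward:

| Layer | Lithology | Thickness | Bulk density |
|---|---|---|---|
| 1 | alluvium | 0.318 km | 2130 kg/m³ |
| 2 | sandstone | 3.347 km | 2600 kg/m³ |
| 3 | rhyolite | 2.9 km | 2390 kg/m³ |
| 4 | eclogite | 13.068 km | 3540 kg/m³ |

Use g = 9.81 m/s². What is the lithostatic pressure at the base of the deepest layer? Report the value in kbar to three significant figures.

6.14 kbar

alluvium: 2130 kg/m³ × 9.81 m/s² × 318 m = 6.645×10^6 Pa = 0.06645 kbar
sandstone: 2600 kg/m³ × 9.81 m/s² × 3347 m = 8.537×10^7 Pa = 0.8537 kbar
rhyolite: 2390 kg/m³ × 9.81 m/s² × 2900 m = 6.799×10^7 Pa = 0.6799 kbar
eclogite: 3540 kg/m³ × 9.81 m/s² × 13068 m = 4.538×10^8 Pa = 4.538 kbar
Total = 0.06645 + 0.8537 + 0.6799 + 4.538 = 6.1382 kbar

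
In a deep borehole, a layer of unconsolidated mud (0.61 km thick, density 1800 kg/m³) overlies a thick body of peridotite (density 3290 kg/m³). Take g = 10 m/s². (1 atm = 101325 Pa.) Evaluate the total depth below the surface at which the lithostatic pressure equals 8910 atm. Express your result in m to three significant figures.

27700 m

Pressure at base of upper layers: 1800×10×610 = 1.098×10^7 Pa = 108.4 atm
Remaining pressure to be supplied by peridotite: 9.028×10^8 − 1.098×10^7 = 8.918×10^8 Pa
Additional depth in peridotite = 8.918×10^8 Pa / (3290 kg/m³ × 10 m/s²) = 27107 m
Total depth = 610 m + 27107 m = 27717 m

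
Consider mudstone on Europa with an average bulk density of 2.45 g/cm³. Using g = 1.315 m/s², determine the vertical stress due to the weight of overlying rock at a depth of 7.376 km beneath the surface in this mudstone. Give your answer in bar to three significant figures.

mudstone: 2450 kg/m³ × 1.315 m/s² × 7376 m = 2.376×10^7 Pa = 237.6 bar

238 bar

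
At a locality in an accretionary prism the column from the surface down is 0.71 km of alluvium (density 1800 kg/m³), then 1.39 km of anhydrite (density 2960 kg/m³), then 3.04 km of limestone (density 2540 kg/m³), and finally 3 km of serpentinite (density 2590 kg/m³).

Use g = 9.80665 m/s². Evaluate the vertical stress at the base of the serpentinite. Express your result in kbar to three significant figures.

alluvium: 1800 kg/m³ × 9.80665 m/s² × 710 m = 1.253×10^7 Pa = 0.1253 kbar
anhydrite: 2960 kg/m³ × 9.80665 m/s² × 1390 m = 4.035×10^7 Pa = 0.4035 kbar
limestone: 2540 kg/m³ × 9.80665 m/s² × 3040 m = 7.572×10^7 Pa = 0.7572 kbar
serpentinite: 2590 kg/m³ × 9.80665 m/s² × 3000 m = 7.620×10^7 Pa = 0.7620 kbar
Total = 0.1253 + 0.4035 + 0.7572 + 0.7620 = 2.0480 kbar

2.05 kbar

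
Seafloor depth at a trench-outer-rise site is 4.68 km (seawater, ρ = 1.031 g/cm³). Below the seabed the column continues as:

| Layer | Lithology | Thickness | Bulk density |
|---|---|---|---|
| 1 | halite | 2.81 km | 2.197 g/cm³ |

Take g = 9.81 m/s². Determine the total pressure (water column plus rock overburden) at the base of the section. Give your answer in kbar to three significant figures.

1.08 kbar

seawater: 1031 kg/m³ × 9.81 m/s² × 4680 m = 4.733×10^7 Pa = 0.4733 kbar
halite: 2197 kg/m³ × 9.81 m/s² × 2810 m = 6.056×10^7 Pa = 0.6056 kbar
Total = 0.4733 + 0.6056 = 1.0790 kbar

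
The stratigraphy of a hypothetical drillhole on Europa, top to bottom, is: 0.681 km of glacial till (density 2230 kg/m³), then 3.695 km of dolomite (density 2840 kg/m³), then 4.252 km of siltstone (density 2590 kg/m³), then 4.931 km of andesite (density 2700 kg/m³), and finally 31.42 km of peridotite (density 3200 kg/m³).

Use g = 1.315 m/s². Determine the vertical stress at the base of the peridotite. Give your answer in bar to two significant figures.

1800 bar

glacial till: 2230 kg/m³ × 1.315 m/s² × 681 m = 1.997×10^6 Pa = 19.97 bar
dolomite: 2840 kg/m³ × 1.315 m/s² × 3695 m = 1.380×10^7 Pa = 138.0 bar
siltstone: 2590 kg/m³ × 1.315 m/s² × 4252 m = 1.448×10^7 Pa = 144.8 bar
andesite: 2700 kg/m³ × 1.315 m/s² × 4931 m = 1.751×10^7 Pa = 175.1 bar
peridotite: 3200 kg/m³ × 1.315 m/s² × 31420 m = 1.322×10^8 Pa = 1322 bar
Total = 19.97 + 138.0 + 144.8 + 175.1 + 1322 = 1800.0 bar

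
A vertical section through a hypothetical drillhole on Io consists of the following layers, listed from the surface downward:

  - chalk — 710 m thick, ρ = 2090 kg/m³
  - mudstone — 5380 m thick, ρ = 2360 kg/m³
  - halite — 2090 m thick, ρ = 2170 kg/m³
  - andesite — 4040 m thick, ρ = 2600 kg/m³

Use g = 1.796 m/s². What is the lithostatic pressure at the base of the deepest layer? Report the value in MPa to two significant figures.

chalk: 2090 kg/m³ × 1.796 m/s² × 710 m = 2.665×10^6 Pa = 2.665 MPa
mudstone: 2360 kg/m³ × 1.796 m/s² × 5380 m = 2.280×10^7 Pa = 22.80 MPa
halite: 2170 kg/m³ × 1.796 m/s² × 2090 m = 8.145×10^6 Pa = 8.145 MPa
andesite: 2600 kg/m³ × 1.796 m/s² × 4040 m = 1.887×10^7 Pa = 18.87 MPa
Total = 2.665 + 22.80 + 8.145 + 18.87 = 52.479 MPa

52 MPa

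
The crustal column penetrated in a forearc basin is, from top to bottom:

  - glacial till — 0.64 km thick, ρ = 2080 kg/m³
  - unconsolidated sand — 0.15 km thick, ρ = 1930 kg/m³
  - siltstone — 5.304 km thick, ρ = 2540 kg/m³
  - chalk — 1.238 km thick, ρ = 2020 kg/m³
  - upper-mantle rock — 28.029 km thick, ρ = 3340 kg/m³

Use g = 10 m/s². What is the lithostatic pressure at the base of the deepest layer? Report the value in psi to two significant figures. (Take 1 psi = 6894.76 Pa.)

glacial till: 2080 kg/m³ × 10 m/s² × 640 m = 1.331×10^7 Pa = 1931 psi
unconsolidated sand: 1930 kg/m³ × 10 m/s² × 150 m = 2.895×10^6 Pa = 419.9 psi
siltstone: 2540 kg/m³ × 10 m/s² × 5304 m = 1.347×10^8 Pa = 19540 psi
chalk: 2020 kg/m³ × 10 m/s² × 1238 m = 2.501×10^7 Pa = 3627 psi
upper-mantle rock: 3340 kg/m³ × 10 m/s² × 28029 m = 9.362×10^8 Pa = 1.358×10^5 psi
Total = 1931 + 419.9 + 19540 + 3627 + 1.358×10^5 = 1.6130×10^5 psi

160000 psi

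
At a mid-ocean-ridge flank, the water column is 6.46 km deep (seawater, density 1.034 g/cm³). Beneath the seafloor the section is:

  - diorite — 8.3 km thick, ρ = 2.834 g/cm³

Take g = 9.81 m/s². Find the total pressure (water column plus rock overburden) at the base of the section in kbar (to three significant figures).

seawater: 1034 kg/m³ × 9.81 m/s² × 6460 m = 6.553×10^7 Pa = 0.6553 kbar
diorite: 2834 kg/m³ × 9.81 m/s² × 8300 m = 2.308×10^8 Pa = 2.308 kbar
Total = 0.6553 + 2.308 = 2.9628 kbar

2.96 kbar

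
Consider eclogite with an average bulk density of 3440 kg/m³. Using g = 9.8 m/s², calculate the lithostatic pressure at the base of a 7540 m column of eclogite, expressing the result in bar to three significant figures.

2540 bar

eclogite: 3440 kg/m³ × 9.8 m/s² × 7540 m = 2.542×10^8 Pa = 2542 bar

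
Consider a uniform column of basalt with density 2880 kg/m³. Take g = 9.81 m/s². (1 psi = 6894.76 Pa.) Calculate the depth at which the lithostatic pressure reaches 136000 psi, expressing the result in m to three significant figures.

33200 m

h = P/(ρg) = 136000 psi / (2880 kg/m³ × 9.81 m/s²) = 9.377×10^8 Pa / 28253 Pa/m = 33189 m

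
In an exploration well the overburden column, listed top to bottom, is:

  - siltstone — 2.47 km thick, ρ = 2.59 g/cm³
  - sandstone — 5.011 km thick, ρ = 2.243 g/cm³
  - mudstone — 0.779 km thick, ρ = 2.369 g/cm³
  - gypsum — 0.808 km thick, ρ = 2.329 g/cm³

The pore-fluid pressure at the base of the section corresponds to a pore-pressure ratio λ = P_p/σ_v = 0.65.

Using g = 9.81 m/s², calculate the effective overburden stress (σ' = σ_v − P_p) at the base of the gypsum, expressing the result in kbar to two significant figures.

Overburden (lithostatic) stress σ_v:
siltstone: 2590 kg/m³ × 9.81 m/s² × 2470 m = 6.276×10^7 Pa = 62.76 MPa
sandstone: 2243 kg/m³ × 9.81 m/s² × 5011 m = 1.103×10^8 Pa = 110.3 MPa
mudstone: 2369 kg/m³ × 9.81 m/s² × 779 m = 1.810×10^7 Pa = 18.10 MPa
gypsum: 2329 kg/m³ × 9.81 m/s² × 808 m = 1.846×10^7 Pa = 18.46 MPa
Total = 62.76 + 110.3 + 18.10 + 18.46 = 209.58 MPa
Pore pressure P_p = λ·σ_v = 0.65 × 209.6 MPa = 136.2 MPa
Effective stress σ' = σ_v − P_p = 209.6 − 136.2 = 73.354 MPa = 0.73354 kbar

0.73 kbar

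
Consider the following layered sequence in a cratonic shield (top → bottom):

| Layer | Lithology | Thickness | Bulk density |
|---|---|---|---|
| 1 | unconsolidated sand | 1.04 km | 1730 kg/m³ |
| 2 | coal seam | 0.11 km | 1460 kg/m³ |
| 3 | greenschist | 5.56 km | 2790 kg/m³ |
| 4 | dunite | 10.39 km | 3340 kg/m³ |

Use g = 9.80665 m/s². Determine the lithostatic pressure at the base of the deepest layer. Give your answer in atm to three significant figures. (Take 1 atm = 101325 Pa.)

5050 atm

unconsolidated sand: 1730 kg/m³ × 9.80665 m/s² × 1040 m = 1.764×10^7 Pa = 174.1 atm
coal seam: 1460 kg/m³ × 9.80665 m/s² × 110 m = 1.575×10^6 Pa = 15.54 atm
greenschist: 2790 kg/m³ × 9.80665 m/s² × 5560 m = 1.521×10^8 Pa = 1501 atm
dunite: 3340 kg/m³ × 9.80665 m/s² × 10390 m = 3.403×10^8 Pa = 3359 atm
Total = 174.1 + 15.54 + 1501 + 3359 = 5049.7 atm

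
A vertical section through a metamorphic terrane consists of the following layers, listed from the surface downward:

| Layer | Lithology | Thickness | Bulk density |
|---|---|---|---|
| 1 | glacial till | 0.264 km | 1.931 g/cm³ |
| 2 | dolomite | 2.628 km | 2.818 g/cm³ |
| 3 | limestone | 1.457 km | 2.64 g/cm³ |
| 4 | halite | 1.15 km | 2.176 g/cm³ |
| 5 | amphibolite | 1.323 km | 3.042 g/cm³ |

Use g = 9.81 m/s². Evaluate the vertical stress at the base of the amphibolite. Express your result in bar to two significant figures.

1800 bar

glacial till: 1931 kg/m³ × 9.81 m/s² × 264 m = 5.001×10^6 Pa = 50.01 bar
dolomite: 2818 kg/m³ × 9.81 m/s² × 2628 m = 7.265×10^7 Pa = 726.5 bar
limestone: 2640 kg/m³ × 9.81 m/s² × 1457 m = 3.773×10^7 Pa = 377.3 bar
halite: 2176 kg/m³ × 9.81 m/s² × 1150 m = 2.455×10^7 Pa = 245.5 bar
amphibolite: 3042 kg/m³ × 9.81 m/s² × 1323 m = 3.948×10^7 Pa = 394.8 bar
Total = 50.01 + 726.5 + 377.3 + 245.5 + 394.8 = 1794.1 bar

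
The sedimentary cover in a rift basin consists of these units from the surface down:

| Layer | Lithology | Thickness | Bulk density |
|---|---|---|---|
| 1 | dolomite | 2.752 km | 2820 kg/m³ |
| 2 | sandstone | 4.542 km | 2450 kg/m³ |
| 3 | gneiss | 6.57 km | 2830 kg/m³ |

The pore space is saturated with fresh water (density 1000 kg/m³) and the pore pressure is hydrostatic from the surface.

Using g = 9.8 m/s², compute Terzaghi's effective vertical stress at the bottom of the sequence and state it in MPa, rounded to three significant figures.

231 MPa

Overburden (lithostatic) stress σ_v:
dolomite: 2820 kg/m³ × 9.8 m/s² × 2752 m = 7.605×10^7 Pa = 76.05 MPa
sandstone: 2450 kg/m³ × 9.8 m/s² × 4542 m = 1.091×10^8 Pa = 109.1 MPa
gneiss: 2830 kg/m³ × 9.8 m/s² × 6570 m = 1.822×10^8 Pa = 182.2 MPa
Total = 76.05 + 109.1 + 182.2 = 367.32 MPa
Pore pressure P_p = 1000 kg/m³ × 9.8 m/s² × 13864 m = 1.359×10^8 Pa = 135.9 MPa
Effective stress σ' = σ_v − P_p = 367.3 − 135.9 = 231.45 MPa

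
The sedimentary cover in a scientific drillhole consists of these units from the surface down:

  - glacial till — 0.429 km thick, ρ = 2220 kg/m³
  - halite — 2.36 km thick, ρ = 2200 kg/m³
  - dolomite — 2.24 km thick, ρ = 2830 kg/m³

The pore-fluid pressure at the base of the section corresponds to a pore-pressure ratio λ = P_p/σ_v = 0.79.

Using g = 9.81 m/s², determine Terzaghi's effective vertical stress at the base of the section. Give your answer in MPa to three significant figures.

Overburden (lithostatic) stress σ_v:
glacial till: 2220 kg/m³ × 9.81 m/s² × 429 m = 9.343×10^6 Pa = 9.343 MPa
halite: 2200 kg/m³ × 9.81 m/s² × 2360 m = 5.093×10^7 Pa = 50.93 MPa
dolomite: 2830 kg/m³ × 9.81 m/s² × 2240 m = 6.219×10^7 Pa = 62.19 MPa
Total = 9.343 + 50.93 + 62.19 = 122.46 MPa
Pore pressure P_p = λ·σ_v = 0.79 × 122.5 MPa = 96.75 MPa
Effective stress σ' = σ_v − P_p = 122.5 − 96.75 = 25.717 MPa

25.7 MPa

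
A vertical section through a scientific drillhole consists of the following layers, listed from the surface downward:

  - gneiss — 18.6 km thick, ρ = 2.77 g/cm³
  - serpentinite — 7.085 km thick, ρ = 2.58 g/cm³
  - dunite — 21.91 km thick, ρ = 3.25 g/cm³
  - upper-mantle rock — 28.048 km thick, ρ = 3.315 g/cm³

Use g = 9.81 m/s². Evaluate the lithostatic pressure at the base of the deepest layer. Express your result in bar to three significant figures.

23000 bar

gneiss: 2770 kg/m³ × 9.81 m/s² × 18600 m = 5.054×10^8 Pa = 5054 bar
serpentinite: 2580 kg/m³ × 9.81 m/s² × 7085 m = 1.793×10^8 Pa = 1793 bar
dunite: 3250 kg/m³ × 9.81 m/s² × 21910 m = 6.985×10^8 Pa = 6985 bar
upper-mantle rock: 3315 kg/m³ × 9.81 m/s² × 28048 m = 9.121×10^8 Pa = 9121 bar
Total = 5054 + 1793 + 6985 + 9121 = 22954 bar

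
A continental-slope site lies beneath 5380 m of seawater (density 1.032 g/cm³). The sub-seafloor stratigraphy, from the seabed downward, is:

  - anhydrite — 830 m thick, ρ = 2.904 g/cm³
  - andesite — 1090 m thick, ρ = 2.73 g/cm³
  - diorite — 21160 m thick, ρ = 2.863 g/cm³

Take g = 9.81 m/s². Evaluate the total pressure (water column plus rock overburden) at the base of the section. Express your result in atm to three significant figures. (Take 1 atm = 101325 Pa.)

6920 atm

seawater: 1032 kg/m³ × 9.81 m/s² × 5380 m = 5.447×10^7 Pa = 537.5 atm
anhydrite: 2904 kg/m³ × 9.81 m/s² × 830 m = 2.365×10^7 Pa = 233.4 atm
andesite: 2730 kg/m³ × 9.81 m/s² × 1090 m = 2.919×10^7 Pa = 288.1 atm
diorite: 2863 kg/m³ × 9.81 m/s² × 21160 m = 5.943×10^8 Pa = 5865 atm
Total = 537.5 + 233.4 + 288.1 + 5865 = 6924.3 atm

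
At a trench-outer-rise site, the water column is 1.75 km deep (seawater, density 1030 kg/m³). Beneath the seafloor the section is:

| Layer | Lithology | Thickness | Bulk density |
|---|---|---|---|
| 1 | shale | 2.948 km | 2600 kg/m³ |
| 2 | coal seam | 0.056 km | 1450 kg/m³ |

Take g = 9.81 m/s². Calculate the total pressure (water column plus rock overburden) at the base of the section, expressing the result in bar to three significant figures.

937 bar

seawater: 1030 kg/m³ × 9.81 m/s² × 1750 m = 1.768×10^7 Pa = 176.8 bar
shale: 2600 kg/m³ × 9.81 m/s² × 2948 m = 7.519×10^7 Pa = 751.9 bar
coal seam: 1450 kg/m³ × 9.81 m/s² × 56 m = 7.966×10^5 Pa = 7.966 bar
Total = 176.8 + 751.9 + 7.966 = 936.71 bar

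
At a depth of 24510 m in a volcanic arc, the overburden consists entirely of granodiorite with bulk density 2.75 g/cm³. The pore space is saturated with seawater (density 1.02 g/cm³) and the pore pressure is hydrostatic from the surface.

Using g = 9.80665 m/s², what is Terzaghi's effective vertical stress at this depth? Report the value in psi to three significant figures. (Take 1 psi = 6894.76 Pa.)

Overburden (lithostatic) stress σ_v:
granodiorite: 2750 kg/m³ × 9.80665 m/s² × 24510 m = 6.610×10^8 Pa = 661.0 MPa
Pore pressure P_p = 1020 kg/m³ × 9.80665 m/s² × 24510 m = 2.452×10^8 Pa = 245.2 MPa
Effective stress σ' = σ_v − P_p = 661.0 − 245.2 = 415.82 MPa = 60310 psi

60300 psi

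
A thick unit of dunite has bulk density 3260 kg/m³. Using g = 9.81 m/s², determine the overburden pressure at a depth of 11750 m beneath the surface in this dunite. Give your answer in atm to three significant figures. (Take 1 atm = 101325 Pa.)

3710 atm

dunite: 3260 kg/m³ × 9.81 m/s² × 11750 m = 3.758×10^8 Pa = 3709 atm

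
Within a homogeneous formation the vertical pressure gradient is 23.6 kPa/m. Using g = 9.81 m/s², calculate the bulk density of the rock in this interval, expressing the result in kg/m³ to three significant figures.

2410 kg/m³

ρ = (dP/dz)/g = 23.6 kPa/m / 9.81 m/s² = 23600 Pa/m / 9.81 m/s² = 2405.7 kg/m³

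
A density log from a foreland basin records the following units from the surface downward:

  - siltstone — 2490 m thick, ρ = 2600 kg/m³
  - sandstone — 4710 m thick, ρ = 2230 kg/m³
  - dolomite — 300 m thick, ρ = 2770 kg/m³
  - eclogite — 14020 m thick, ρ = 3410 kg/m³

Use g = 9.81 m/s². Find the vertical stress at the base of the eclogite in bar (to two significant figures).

siltstone: 2600 kg/m³ × 9.81 m/s² × 2490 m = 6.351×10^7 Pa = 635.1 bar
sandstone: 2230 kg/m³ × 9.81 m/s² × 4710 m = 1.030×10^8 Pa = 1030 bar
dolomite: 2770 kg/m³ × 9.81 m/s² × 300 m = 8.152×10^6 Pa = 81.52 bar
eclogite: 3410 kg/m³ × 9.81 m/s² × 14020 m = 4.690×10^8 Pa = 4690 bar
Total = 635.1 + 1030 + 81.52 + 4690 = 6437.0 bar

6400 bar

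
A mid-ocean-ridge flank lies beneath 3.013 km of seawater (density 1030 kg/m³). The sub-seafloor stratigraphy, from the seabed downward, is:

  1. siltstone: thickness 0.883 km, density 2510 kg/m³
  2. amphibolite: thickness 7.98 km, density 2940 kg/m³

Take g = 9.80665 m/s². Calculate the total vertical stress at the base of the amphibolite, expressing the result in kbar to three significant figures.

seawater: 1030 kg/m³ × 9.80665 m/s² × 3013 m = 3.043×10^7 Pa = 0.3043 kbar
siltstone: 2510 kg/m³ × 9.80665 m/s² × 883 m = 2.173×10^7 Pa = 0.2173 kbar
amphibolite: 2940 kg/m³ × 9.80665 m/s² × 7980 m = 2.301×10^8 Pa = 2.301 kbar
Total = 0.3043 + 0.2173 + 2.301 = 2.8224 kbar

2.82 kbar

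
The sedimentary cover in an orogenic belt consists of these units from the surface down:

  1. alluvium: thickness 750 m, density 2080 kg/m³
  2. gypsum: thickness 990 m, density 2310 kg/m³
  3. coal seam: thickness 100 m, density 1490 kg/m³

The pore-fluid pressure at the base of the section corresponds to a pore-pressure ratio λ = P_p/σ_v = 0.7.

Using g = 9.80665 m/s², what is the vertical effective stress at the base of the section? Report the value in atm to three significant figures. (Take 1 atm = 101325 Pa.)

Overburden (lithostatic) stress σ_v:
alluvium: 2080 kg/m³ × 9.80665 m/s² × 750 m = 1.530×10^7 Pa = 15.30 MPa
gypsum: 2310 kg/m³ × 9.80665 m/s² × 990 m = 2.243×10^7 Pa = 22.43 MPa
coal seam: 1490 kg/m³ × 9.80665 m/s² × 100 m = 1.461×10^6 Pa = 1.461 MPa
Total = 15.30 + 22.43 + 1.461 = 39.186 MPa
Pore pressure P_p = λ·σ_v = 0.7 × 39.19 MPa = 27.43 MPa
Effective stress σ' = σ_v − P_p = 39.19 − 27.43 = 11.756 MPa = 116.02 atm

116 atm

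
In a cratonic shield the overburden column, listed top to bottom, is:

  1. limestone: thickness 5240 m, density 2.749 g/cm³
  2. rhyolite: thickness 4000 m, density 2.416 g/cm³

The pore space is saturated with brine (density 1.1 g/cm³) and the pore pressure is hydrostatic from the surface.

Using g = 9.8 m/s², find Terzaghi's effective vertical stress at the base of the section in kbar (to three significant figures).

Overburden (lithostatic) stress σ_v:
limestone: 2749 kg/m³ × 9.8 m/s² × 5240 m = 1.412×10^8 Pa = 141.2 MPa
rhyolite: 2416 kg/m³ × 9.8 m/s² × 4000 m = 9.471×10^7 Pa = 94.71 MPa
Total = 141.2 + 94.71 = 235.87 MPa
Pore pressure P_p = 1100 kg/m³ × 9.8 m/s² × 9240 m = 9.961×10^7 Pa = 99.61 MPa
Effective stress σ' = σ_v − P_p = 235.9 − 99.61 = 136.27 MPa = 1.3627 kbar

1.36 kbar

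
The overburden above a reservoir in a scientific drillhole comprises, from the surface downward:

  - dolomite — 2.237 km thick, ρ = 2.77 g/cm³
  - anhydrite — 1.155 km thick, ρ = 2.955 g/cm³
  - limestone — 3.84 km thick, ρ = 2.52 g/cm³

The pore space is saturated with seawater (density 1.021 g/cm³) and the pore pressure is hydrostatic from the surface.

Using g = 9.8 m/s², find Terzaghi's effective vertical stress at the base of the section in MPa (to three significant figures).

117 MPa

Overburden (lithostatic) stress σ_v:
dolomite: 2770 kg/m³ × 9.8 m/s² × 2237 m = 6.073×10^7 Pa = 60.73 MPa
anhydrite: 2955 kg/m³ × 9.8 m/s² × 1155 m = 3.345×10^7 Pa = 33.45 MPa
limestone: 2520 kg/m³ × 9.8 m/s² × 3840 m = 9.483×10^7 Pa = 94.83 MPa
Total = 60.73 + 33.45 + 94.83 = 189.01 MPa
Pore pressure P_p = 1021 kg/m³ × 9.8 m/s² × 7232 m = 7.236×10^7 Pa = 72.36 MPa
Effective stress σ' = σ_v − P_p = 189.0 − 72.36 = 116.64 MPa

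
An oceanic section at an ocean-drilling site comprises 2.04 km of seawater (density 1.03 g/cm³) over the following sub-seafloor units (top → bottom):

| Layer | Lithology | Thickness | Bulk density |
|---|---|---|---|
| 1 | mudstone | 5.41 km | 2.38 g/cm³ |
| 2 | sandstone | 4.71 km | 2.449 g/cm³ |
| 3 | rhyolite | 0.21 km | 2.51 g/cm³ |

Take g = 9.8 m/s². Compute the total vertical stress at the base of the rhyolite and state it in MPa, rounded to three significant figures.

265 MPa

seawater: 1030 kg/m³ × 9.8 m/s² × 2040 m = 2.059×10^7 Pa = 20.59 MPa
mudstone: 2380 kg/m³ × 9.8 m/s² × 5410 m = 1.262×10^8 Pa = 126.2 MPa
sandstone: 2449 kg/m³ × 9.8 m/s² × 4710 m = 1.130×10^8 Pa = 113.0 MPa
rhyolite: 2510 kg/m³ × 9.8 m/s² × 210 m = 5.166×10^6 Pa = 5.166 MPa
Total = 20.59 + 126.2 + 113.0 + 5.166 = 264.98 MPa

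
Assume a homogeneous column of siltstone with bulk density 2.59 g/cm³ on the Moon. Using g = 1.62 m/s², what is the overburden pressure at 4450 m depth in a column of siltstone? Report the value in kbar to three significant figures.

0.187 kbar

siltstone: 2590 kg/m³ × 1.62 m/s² × 4450 m = 1.867×10^7 Pa = 0.1867 kbar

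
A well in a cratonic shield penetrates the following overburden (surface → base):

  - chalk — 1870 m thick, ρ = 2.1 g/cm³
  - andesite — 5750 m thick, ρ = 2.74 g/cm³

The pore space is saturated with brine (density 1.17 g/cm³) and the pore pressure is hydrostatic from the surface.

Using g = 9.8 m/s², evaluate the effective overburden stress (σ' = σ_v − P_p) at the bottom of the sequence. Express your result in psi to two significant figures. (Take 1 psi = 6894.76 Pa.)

15000 psi

Overburden (lithostatic) stress σ_v:
chalk: 2100 kg/m³ × 9.8 m/s² × 1870 m = 3.848×10^7 Pa = 38.48 MPa
andesite: 2740 kg/m³ × 9.8 m/s² × 5750 m = 1.544×10^8 Pa = 154.4 MPa
Total = 38.48 + 154.4 = 192.88 MPa
Pore pressure P_p = 1170 kg/m³ × 9.8 m/s² × 7620 m = 8.737×10^7 Pa = 87.37 MPa
Effective stress σ' = σ_v − P_p = 192.9 − 87.37 = 105.51 MPa = 15303 psi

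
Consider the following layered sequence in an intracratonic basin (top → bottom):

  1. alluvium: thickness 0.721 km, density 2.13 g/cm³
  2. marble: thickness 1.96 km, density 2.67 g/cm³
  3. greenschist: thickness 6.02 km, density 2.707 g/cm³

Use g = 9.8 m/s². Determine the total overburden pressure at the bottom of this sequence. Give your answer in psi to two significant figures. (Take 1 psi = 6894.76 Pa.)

alluvium: 2130 kg/m³ × 9.8 m/s² × 721 m = 1.505×10^7 Pa = 2183 psi
marble: 2670 kg/m³ × 9.8 m/s² × 1960 m = 5.129×10^7 Pa = 7438 psi
greenschist: 2707 kg/m³ × 9.8 m/s² × 6020 m = 1.597×10^8 Pa = 23163 psi
Total = 2183 + 7438 + 23163 = 32784 psi

33000 psi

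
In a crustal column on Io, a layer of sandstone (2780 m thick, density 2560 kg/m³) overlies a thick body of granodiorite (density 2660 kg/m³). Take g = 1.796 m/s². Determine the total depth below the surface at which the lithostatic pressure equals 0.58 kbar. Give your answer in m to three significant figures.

Pressure at base of upper layers: 2560×1.796×2780 = 1.278×10^7 Pa = 0.1278 kbar
Remaining pressure to be supplied by granodiorite: 5.800×10^7 − 1.278×10^7 = 4.522×10^7 Pa
Additional depth in granodiorite = 4.522×10^7 Pa / (2660 kg/m³ × 1.796 m/s²) = 9465.1 m
Total depth = 2780 m + 9465.1 m = 12245 m

12200 m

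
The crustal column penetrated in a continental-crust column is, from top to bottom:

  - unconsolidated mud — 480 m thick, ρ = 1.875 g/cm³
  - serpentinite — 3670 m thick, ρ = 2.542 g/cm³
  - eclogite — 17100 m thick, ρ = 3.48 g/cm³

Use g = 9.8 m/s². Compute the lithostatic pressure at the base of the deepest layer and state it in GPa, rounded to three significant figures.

0.683 GPa

unconsolidated mud: 1875 kg/m³ × 9.8 m/s² × 480 m = 8.820×10^6 Pa = 8.820×10^-3 GPa
serpentinite: 2542 kg/m³ × 9.8 m/s² × 3670 m = 9.143×10^7 Pa = 0.09143 GPa
eclogite: 3480 kg/m³ × 9.8 m/s² × 17100 m = 5.832×10^8 Pa = 0.5832 GPa
Total = 8.820×10^-3 + 0.09143 + 0.5832 = 0.68342 GPa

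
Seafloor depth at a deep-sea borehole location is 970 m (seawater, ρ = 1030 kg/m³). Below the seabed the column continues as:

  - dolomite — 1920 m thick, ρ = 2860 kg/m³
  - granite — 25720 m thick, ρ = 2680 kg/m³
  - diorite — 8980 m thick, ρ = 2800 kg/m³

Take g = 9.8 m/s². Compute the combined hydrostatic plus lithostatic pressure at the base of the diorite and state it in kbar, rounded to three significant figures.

9.86 kbar

seawater: 1030 kg/m³ × 9.8 m/s² × 970 m = 9.791×10^6 Pa = 0.09791 kbar
dolomite: 2860 kg/m³ × 9.8 m/s² × 1920 m = 5.381×10^7 Pa = 0.5381 kbar
granite: 2680 kg/m³ × 9.8 m/s² × 25720 m = 6.755×10^8 Pa = 6.755 kbar
diorite: 2800 kg/m³ × 9.8 m/s² × 8980 m = 2.464×10^8 Pa = 2.464 kbar
Total = 0.09791 + 0.5381 + 6.755 + 2.464 = 9.8553 kbar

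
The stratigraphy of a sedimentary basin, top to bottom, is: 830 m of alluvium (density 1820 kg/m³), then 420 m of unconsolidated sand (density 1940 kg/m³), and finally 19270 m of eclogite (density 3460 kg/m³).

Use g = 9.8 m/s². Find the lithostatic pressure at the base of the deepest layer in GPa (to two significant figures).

alluvium: 1820 kg/m³ × 9.8 m/s² × 830 m = 1.480×10^7 Pa = 0.01480 GPa
unconsolidated sand: 1940 kg/m³ × 9.8 m/s² × 420 m = 7.985×10^6 Pa = 7.985×10^-3 GPa
eclogite: 3460 kg/m³ × 9.8 m/s² × 19270 m = 6.534×10^8 Pa = 0.6534 GPa
Total = 0.01480 + 7.985×10^-3 + 0.6534 = 0.67620 GPa

0.68 GPa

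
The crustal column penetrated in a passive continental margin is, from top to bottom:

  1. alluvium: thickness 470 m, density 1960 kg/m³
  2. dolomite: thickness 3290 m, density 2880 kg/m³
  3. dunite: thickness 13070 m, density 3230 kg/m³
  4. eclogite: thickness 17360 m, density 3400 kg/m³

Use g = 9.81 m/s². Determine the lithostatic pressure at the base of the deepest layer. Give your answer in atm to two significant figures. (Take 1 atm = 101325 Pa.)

11000 atm

alluvium: 1960 kg/m³ × 9.81 m/s² × 470 m = 9.037×10^6 Pa = 89.19 atm
dolomite: 2880 kg/m³ × 9.81 m/s² × 3290 m = 9.295×10^7 Pa = 917.4 atm
dunite: 3230 kg/m³ × 9.81 m/s² × 13070 m = 4.141×10^8 Pa = 4087 atm
eclogite: 3400 kg/m³ × 9.81 m/s² × 17360 m = 5.790×10^8 Pa = 5715 atm
Total = 89.19 + 917.4 + 4087 + 5715 = 10808 atm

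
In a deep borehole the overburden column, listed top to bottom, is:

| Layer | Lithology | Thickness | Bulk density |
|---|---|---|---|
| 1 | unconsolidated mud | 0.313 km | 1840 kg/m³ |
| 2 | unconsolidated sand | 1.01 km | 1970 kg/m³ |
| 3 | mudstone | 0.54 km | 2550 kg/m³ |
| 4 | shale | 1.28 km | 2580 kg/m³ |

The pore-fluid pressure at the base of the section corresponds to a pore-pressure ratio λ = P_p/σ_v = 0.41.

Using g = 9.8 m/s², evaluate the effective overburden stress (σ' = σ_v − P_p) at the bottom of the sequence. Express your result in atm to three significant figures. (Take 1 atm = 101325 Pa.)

Overburden (lithostatic) stress σ_v:
unconsolidated mud: 1840 kg/m³ × 9.8 m/s² × 313 m = 5.644×10^6 Pa = 5.644 MPa
unconsolidated sand: 1970 kg/m³ × 9.8 m/s² × 1010 m = 1.950×10^7 Pa = 19.50 MPa
mudstone: 2550 kg/m³ × 9.8 m/s² × 540 m = 1.349×10^7 Pa = 13.49 MPa
shale: 2580 kg/m³ × 9.8 m/s² × 1280 m = 3.236×10^7 Pa = 32.36 MPa
Total = 5.644 + 19.50 + 13.49 + 32.36 = 71.001 MPa
Pore pressure P_p = λ·σ_v = 0.41 × 71.00 MPa = 29.11 MPa
Effective stress σ' = σ_v − P_p = 71.00 − 29.11 = 41.891 MPa = 413.43 atm

413 atm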